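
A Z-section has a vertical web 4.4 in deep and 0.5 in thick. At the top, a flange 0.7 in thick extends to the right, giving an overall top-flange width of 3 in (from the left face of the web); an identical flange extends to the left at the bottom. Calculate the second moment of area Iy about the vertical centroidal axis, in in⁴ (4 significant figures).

Iy ≈ 9.744 in⁴

Break the section into simple shapes (no overlaps), measuring from the bottom-left corner of the bounding box.
Web: 0.5 × 4.4, A = 2.2 in², x = 2.75 in, Ī = 0.0458333 in⁴.
Top flange (beyond web): 2.5 × 0.7, A = 1.75 in², x = 4.25 in, Ī = 0.911458 in⁴.
Bottom flange (beyond web): 2.5 × 0.7, A = 1.75 in², x = 1.25 in, Ī = 0.911458 in⁴.
Centroid: x̄ = ΣA·x / ΣA = 2.75 in.
Transfer each piece to the vertical centroidal axis using Ī + A·d² with d = x − 2.75:
  web: d = 0 in → contributes +0.0458333 in⁴
  top flange (beyond web): d = 1.5 in → contributes +4.84896 in⁴
  bottom flange (beyond web): d = -1.5 in → contributes +4.84896 in⁴
Total I = 9.74375 in⁴.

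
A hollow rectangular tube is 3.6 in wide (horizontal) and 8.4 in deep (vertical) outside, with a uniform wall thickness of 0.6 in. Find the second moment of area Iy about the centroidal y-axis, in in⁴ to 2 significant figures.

Decompose the section into non-overlapping parts with the origin at the bottom-left of its bounding rectangle.
Outer rectangle: 3.6 × 8.4, A = 30.24 in², x = 1.8 in, Ī = 32.66 in⁴.
Inner void (subtracted): 2.4 × 7.2, A = 17.28 in², x = 1.8 in, Ī = 8.294 in⁴.
By symmetry the centroid is at mid-width, x̄ = 1.8 in.
All pieces are centred on the centroidal y-axis, so I = ΣĪ (holes subtracted) = 24.36 in⁴.

Iy ≈ 24 in⁴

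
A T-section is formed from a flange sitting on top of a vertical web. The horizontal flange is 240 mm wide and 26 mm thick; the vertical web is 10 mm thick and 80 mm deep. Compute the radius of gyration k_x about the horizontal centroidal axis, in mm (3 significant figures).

k_x ≈ 19.8 mm

Break the section into simple shapes (no overlaps), measuring from the bottom-left corner of the bounding box.
Flange: 240 × 26, A = 6 240 mm², y = 93 mm, Ī = 351 520 mm⁴.
Web: 10 × 80, A = 800 mm², y = 40 mm, Ī = 426 667 mm⁴.
Centroid: ȳ = ΣA·y / ΣA = 86.977 mm.
Transfer each piece to the horizontal centroidal axis using Ī + A·d² with d = y − 86.977:
  flange: d = 6.0227 mm → contributes +577 865 mm⁴
  web: d = -46.977 mm → contributes +2 192 158 mm⁴
Total I = 2 770 023 mm⁴.
Radius of gyration: k = √(I/A) = √(2 770 023 / 7 040) = 19.836 mm.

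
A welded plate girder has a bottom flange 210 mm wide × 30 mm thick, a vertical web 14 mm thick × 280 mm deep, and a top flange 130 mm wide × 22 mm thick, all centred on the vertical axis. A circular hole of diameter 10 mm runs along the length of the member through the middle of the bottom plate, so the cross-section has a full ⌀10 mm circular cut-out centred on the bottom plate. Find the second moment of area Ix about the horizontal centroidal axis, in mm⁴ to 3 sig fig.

Ix ≈ 2.19 × 10⁸ mm⁴

Split into non-overlapping primitives; take the origin at the lower-left of the bounding box.
Bottom plate: 210 × 30, A = 6 300 mm², y = 15 mm, Ī = 472 500 mm⁴.
Web plate: 14 × 280, A = 3 920 mm², y = 170 mm, Ī = 25 610 667 mm⁴.
Top plate: 130 × 22, A = 2 860 mm², y = 321 mm, Ī = 115 353 mm⁴.
Hole (subtracted): ⌀10, A = 78.54 mm², y = 15 mm, Ī = 490.87 mm⁴.
Centroid: ȳ = ΣA·y / ΣA = 129.05 mm.
Transfer each piece to the horizontal centroidal axis using Ī + A·d² with d = y − 129.05:
  bottom plate: d = -114.05 mm → contributes +82 412 887 mm⁴
  web plate: d = 40.954 mm → contributes +32 185 521 mm⁴
  top plate: d = 191.95 mm → contributes +105 496 263 mm⁴
  hole: d = -114.05 mm → contributes −1 022 012 mm⁴
Total I = 219 072 659 mm⁴.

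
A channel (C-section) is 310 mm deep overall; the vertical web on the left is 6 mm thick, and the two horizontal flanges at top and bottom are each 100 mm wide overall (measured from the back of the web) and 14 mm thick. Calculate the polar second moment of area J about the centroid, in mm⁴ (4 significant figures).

J ≈ 7.726 × 10⁷ mm⁴

Break the section into simple shapes (no overlaps), measuring from the bottom-left corner of the bounding box.
Web: 6 × 310, A = 1 860 mm², y = 155 mm, Ī = 14 895 500 mm⁴.
Top flange (beyond web): 94 × 14, A = 1 316 mm², y = 303 mm, Ī = 21494.7 mm⁴.
Bottom flange (beyond web): 94 × 14, A = 1 316 mm², y = 7 mm, Ī = 21494.7 mm⁴.
By symmetry the centroid is at mid-height, ȳ = 155 mm.
Transfer each piece to the centroidal x-axis using Ī + A·d² with d = y − 155:
  web: d = 0 mm → contributes +14 895 500 mm⁴
  top flange (beyond web): d = 148 mm → contributes +28 847 159 mm⁴
  bottom flange (beyond web): d = -148 mm → contributes +28 847 159 mm⁴
Total I = 72 589 817 mm⁴.
For the y-axis: x̄ = 32.2965 mm.
Repeating about the centroidal y-axis gives I_y = 4 668 186 mm⁴.
Polar second moment: J = I_x + I_y = 77 258 004 mm⁴.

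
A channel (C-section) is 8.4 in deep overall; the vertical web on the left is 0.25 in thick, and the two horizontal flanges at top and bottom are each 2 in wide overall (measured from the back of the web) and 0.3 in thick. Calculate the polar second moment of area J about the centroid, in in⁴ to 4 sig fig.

J ≈ 30.56 in⁴

Treat the section as a set of non-overlapping primitives; coordinates are from the bounding-box lower-left.
Web: 0.25 × 8.4, A = 2.1 in², y = 4.2 in, Ī = 12.348 in⁴.
Top flange (beyond web): 1.75 × 0.3, A = 0.525 in², y = 8.25 in, Ī = 0.0039375 in⁴.
Bottom flange (beyond web): 1.75 × 0.3, A = 0.525 in², y = 0.15 in, Ī = 0.0039375 in⁴.
By symmetry the centroid is at mid-height, ȳ = 4.2 in.
Transfer each piece to the centroidal x-axis using Ī + A·d² with d = y − 4.2:
  web: d = 0 in → contributes +12.348 in⁴
  top flange (beyond web): d = 4.05 in → contributes +8.61525 in⁴
  bottom flange (beyond web): d = -4.05 in → contributes +8.61525 in⁴
Total I = 29.5785 in⁴.
For the y-axis: x̄ = 0.458333 in.
Repeating about the centroidal y-axis gives I_y = 0.978906 in⁴.
Polar second moment: J = I_x + I_y = 30.5574 in⁴.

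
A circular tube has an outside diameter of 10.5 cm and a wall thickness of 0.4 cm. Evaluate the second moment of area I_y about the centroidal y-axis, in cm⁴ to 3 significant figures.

Break the section into simple shapes (no overlaps), measuring from the bottom-left corner of the bounding box.
Outer circle: ⌀10.5, A = 86.59 cm², x = 5.25 cm, Ī = 596.66 cm⁴.
Bore (subtracted): ⌀9.7, A = 73.898 cm², x = 5.25 cm, Ī = 434.57 cm⁴.
By symmetry the centroid is at mid-width, x̄ = 5.25 cm.
All pieces are centred on the centroidal y-axis, so I = ΣĪ (holes subtracted) = 162.09 cm⁴.

I_y ≈ 162 cm⁴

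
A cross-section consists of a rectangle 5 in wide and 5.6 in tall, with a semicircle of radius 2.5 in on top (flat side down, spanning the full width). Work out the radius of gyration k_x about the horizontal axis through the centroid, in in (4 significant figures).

k_x ≈ 2.217 in

Decompose the section into non-overlapping parts with the origin at the bottom-left of its bounding rectangle.
Rectangular body: 5 × 5.6, A = 28 in², y = 2.8 in, Ī = 73.1733 in⁴.
Semicircular cap: semicircle r = 2.5, A = 9.81748 in², y = 6.66103 in, Ī = 4.28738 in⁴.
Centroid: ȳ = ΣA·y / ΣA = 3.80233 in.
Transfer each piece to the horizontal axis through the centroid using Ī + A·d² with d = y − 3.80233:
  rectangular body: d = -1.00233 in → contributes +101.304 in⁴
  semicircular cap: d = 2.8587 in → contributes +84.5176 in⁴
Total I = 185.822 in⁴.
Radius of gyration: k = √(I/A) = √(185.822 / 37.8175) = 2.21667 in.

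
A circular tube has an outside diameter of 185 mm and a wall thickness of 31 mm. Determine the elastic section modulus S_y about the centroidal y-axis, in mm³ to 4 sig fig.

Split into non-overlapping primitives; take the origin at the lower-left of the bounding box.
Outer circle: ⌀185, A = 26880.3 mm², x = 92.5 mm, Ī = 57 498 539 mm⁴.
Bore (subtracted): ⌀123, A = 11882.3 mm², x = 92.5 mm, Ī = 11 235 447 mm⁴.
By symmetry the centroid is at mid-width, x̄ = 92.5 mm.
All pieces are centred on the centroidal y-axis, so I = ΣĪ (holes subtracted) = 46 263 093 mm⁴.
Extreme fibre distance c = 92.5 mm; S = I/c = 500 142 mm³.

S_y ≈ 5.001 × 10⁵ mm³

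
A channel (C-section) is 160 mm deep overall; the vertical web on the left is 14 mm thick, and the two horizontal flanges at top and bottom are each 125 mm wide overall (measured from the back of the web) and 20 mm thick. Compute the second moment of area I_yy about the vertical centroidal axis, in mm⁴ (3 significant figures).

I_yy ≈ 1.04 × 10⁷ mm⁴

Treat the section as a set of non-overlapping primitives; coordinates are from the bounding-box lower-left.
Web: 14 × 160, A = 2 240 mm², x = 7 mm, Ī = 36 587 mm⁴.
Top flange (beyond web): 111 × 20, A = 2 220 mm², x = 69.5 mm, Ī = 2 279 385 mm⁴.
Bottom flange (beyond web): 111 × 20, A = 2 220 mm², x = 69.5 mm, Ī = 2 279 385 mm⁴.
Centroid: x̄ = ΣA·x / ΣA = 48.542 mm.
Transfer each piece to the vertical centroidal axis using Ī + A·d² with d = x − 48.542:
  web: d = -41.542 mm → contributes +3 902 224 mm⁴
  top flange (beyond web): d = 20.958 mm → contributes +3 254 501 mm⁴
  bottom flange (beyond web): d = 20.958 mm → contributes +3 254 501 mm⁴
Total I = 10 411 225 mm⁴.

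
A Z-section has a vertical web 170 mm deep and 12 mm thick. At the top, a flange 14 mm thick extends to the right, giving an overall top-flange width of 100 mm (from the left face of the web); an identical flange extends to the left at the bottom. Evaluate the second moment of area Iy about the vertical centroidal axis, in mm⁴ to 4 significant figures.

Iy ≈ 7.775 × 10⁶ mm⁴

Break the section into simple shapes (no overlaps), measuring from the bottom-left corner of the bounding box.
Web: 12 × 170, A = 2 040 mm², x = 94 mm, Ī = 24 480 mm⁴.
Top flange (beyond web): 88 × 14, A = 1 232 mm², x = 144 mm, Ī = 795 051 mm⁴.
Bottom flange (beyond web): 88 × 14, A = 1 232 mm², x = 44 mm, Ī = 795 051 mm⁴.
Centroid: x̄ = ΣA·x / ΣA = 94 mm.
Transfer each piece to the vertical centroidal axis using Ī + A·d² with d = x − 94:
  web: d = 0 mm → contributes +24 480 mm⁴
  top flange (beyond web): d = 50 mm → contributes +3 875 051 mm⁴
  bottom flange (beyond web): d = -50 mm → contributes +3 875 051 mm⁴
Total I = 7 774 581 mm⁴.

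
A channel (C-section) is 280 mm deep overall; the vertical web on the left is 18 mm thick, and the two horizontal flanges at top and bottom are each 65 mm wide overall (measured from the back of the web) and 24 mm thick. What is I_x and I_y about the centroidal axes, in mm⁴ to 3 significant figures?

Decompose the section into non-overlapping parts with the origin at the bottom-left of its bounding rectangle.
Web: 18 × 280, A = 5 040 mm², y = 140 mm, Ī = 32 928 000 mm⁴.
Top flange (beyond web): 47 × 24, A = 1 128 mm², y = 268 mm, Ī = 54 144 mm⁴.
Bottom flange (beyond web): 47 × 24, A = 1 128 mm², y = 12 mm, Ī = 54 144 mm⁴.
By symmetry the centroid is at mid-height, ȳ = 140 mm.
Transfer each piece to the centroidal x-axis using Ī + A·d² with d = y − 140:
  web: d = 0 mm → contributes +32 928 000 mm⁴
  top flange (beyond web): d = 128 mm → contributes +18 535 296 mm⁴
  bottom flange (beyond web): d = -128 mm → contributes +18 535 296 mm⁴
Total I = 69 998 592 mm⁴.
For the y-axis: x̄ = 19.049 mm.
Repeating about the centroidal y-axis gives I_y = 2 197 454 mm⁴.

I_x ≈ 7.00 × 10⁷ mm⁴, I_y ≈ 2.20 × 10⁶ mm⁴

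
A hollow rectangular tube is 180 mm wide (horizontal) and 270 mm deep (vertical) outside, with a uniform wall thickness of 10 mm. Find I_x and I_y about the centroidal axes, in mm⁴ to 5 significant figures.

Treat the section as a set of non-overlapping primitives; coordinates are from the bounding-box lower-left.
Outer rectangle: 180 × 270, A = 48 600 mm², y = 135 mm, Ī = 295 245 000 mm⁴.
Inner void (subtracted): 160 × 250, A = 40 000 mm², y = 135 mm, Ī = 208 333 333 mm⁴.
By symmetry the centroid is at mid-height, ȳ = 135 mm.
All pieces are centred on the centroidal x-axis, so I = ΣĪ (holes subtracted) = 86 911 667 mm⁴.
Repeating about the centroidal y-axis gives I_y = 45 886 667 mm⁴.

I_x ≈ 8.6912 × 10⁷ mm⁴, I_y ≈ 4.5887 × 10⁷ mm⁴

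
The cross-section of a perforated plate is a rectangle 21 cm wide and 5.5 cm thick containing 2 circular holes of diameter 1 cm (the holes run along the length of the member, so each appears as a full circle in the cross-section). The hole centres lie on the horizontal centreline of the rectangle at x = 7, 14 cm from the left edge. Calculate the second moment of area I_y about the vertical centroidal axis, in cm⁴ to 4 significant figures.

I_y ≈ 4225 cm⁴

Break the section into simple shapes (no overlaps), measuring from the bottom-left corner of the bounding box.
Plate: 21 × 5.5, A = 115.5 cm², x = 10.5 cm, Ī = 4244.63 cm⁴.
Hole 1 (subtracted): ⌀1, A = 0.785398 cm², x = 7 cm, Ī = 0.0490874 cm⁴.
Hole 2 (subtracted): ⌀1, A = 0.785398 cm², x = 14 cm, Ī = 0.0490874 cm⁴.
By symmetry the centroid is at mid-width, x̄ = 10.5 cm.
Transfer each piece to the vertical centroidal axis using Ī + A·d² with d = x − 10.5:
  plate: d = 0 cm → contributes +4244.63 cm⁴
  hole 1: d = -3.5 cm → contributes −9.67021 cm⁴
  hole 2: d = 3.5 cm → contributes −9.67021 cm⁴
Total I = 4225.28 cm⁴.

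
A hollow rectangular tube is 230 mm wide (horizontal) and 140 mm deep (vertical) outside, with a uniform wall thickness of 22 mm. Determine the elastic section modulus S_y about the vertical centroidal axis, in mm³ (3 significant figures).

S_y ≈ 7.87 × 10⁵ mm³

Treat the section as a set of non-overlapping primitives; coordinates are from the bounding-box lower-left.
Outer rectangle: 230 × 140, A = 32 200 mm², x = 115 mm, Ī = 141 948 333 mm⁴.
Inner void (subtracted): 186 × 96, A = 17 856 mm², x = 115 mm, Ī = 51 478 848 mm⁴.
By symmetry the centroid is at mid-width, x̄ = 115 mm.
All pieces are centred on the vertical centroidal axis, so I = ΣĪ (holes subtracted) = 90 469 485 mm⁴.
Extreme fibre distance c = 115 mm; S = I/c = 786 691 mm³.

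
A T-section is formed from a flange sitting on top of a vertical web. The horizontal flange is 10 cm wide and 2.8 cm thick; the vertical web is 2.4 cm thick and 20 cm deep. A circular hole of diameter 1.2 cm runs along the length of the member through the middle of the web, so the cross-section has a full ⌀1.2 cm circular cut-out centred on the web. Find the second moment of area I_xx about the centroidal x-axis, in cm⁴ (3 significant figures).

Decompose the section into non-overlapping parts with the origin at the bottom-left of its bounding rectangle.
Flange: 10 × 2.8, A = 28 cm², y = 21.4 cm, Ī = 18.293 cm⁴.
Web: 2.4 × 20, A = 48 cm², y = 10 cm, Ī = 1 600 cm⁴.
Hole (subtracted): ⌀1.2, A = 1.131 cm², y = 10 cm, Ī = 0.10179 cm⁴.
Centroid: ȳ = ΣA·y / ΣA = 14.263 cm.
Transfer each piece to the centroidal x-axis using Ī + A·d² with d = y − 14.263:
  flange: d = 7.1366 cm → contributes +1444.3 cm⁴
  web: d = -4.2634 cm → contributes +2472.5 cm⁴
  hole: d = -4.2634 cm → contributes −20.659 cm⁴
Total I = 3896.2 cm⁴.

I_xx ≈ 3900 cm⁴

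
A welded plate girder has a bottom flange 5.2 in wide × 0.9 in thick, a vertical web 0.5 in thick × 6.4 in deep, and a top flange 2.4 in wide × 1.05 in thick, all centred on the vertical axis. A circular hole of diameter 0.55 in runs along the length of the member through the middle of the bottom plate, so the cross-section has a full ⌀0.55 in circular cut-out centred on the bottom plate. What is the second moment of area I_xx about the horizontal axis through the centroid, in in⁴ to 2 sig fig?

Split into non-overlapping primitives; take the origin at the lower-left of the bounding box.
Bottom plate: 5.2 × 0.9, A = 4.68 in², y = 0.45 in, Ī = 0.3159 in⁴.
Web plate: 0.5 × 6.4, A = 3.2 in², y = 4.1 in, Ī = 10.92 in⁴.
Top plate: 2.4 × 1.05, A = 2.52 in², y = 7.825 in, Ī = 0.2315 in⁴.
Hole (subtracted): ⌀0.55, A = 0.2376 in², y = 0.45 in, Ī = 0.004492 in⁴.
Centroid: ȳ = ΣA·y / ΣA = 3.428 in.
Transfer each piece to the horizontal axis through the centroid using Ī + A·d² with d = y − 3.428:
  bottom plate: d = -2.978 in → contributes +41.82 in⁴
  web plate: d = 0.6719 in → contributes +12.37 in⁴
  top plate: d = 4.397 in → contributes +48.95 in⁴
  hole: d = -2.978 in → contributes −2.112 in⁴
Total I = 101 in⁴.

I_xx ≈ 100 in⁴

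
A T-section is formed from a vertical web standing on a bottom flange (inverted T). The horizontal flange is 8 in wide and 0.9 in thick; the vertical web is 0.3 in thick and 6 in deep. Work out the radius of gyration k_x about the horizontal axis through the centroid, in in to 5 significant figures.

Break the section into simple shapes (no overlaps), measuring from the bottom-left corner of the bounding box.
Flange: 8 × 0.9, A = 7.2 in², y = 0.45 in, Ī = 0.486 in⁴.
Web: 0.3 × 6, A = 1.8 in², y = 3.9 in, Ī = 5.4 in⁴.
Centroid: ȳ = ΣA·y / ΣA = 1.14 in.
Transfer each piece to the horizontal axis through the centroid using Ī + A·d² with d = y − 1.14:
  flange: d = -0.69 in → contributes +3.91392 in⁴
  web: d = 2.76 in → contributes +19.11168 in⁴
Total I = 23.0256 in⁴.
Radius of gyration: k = √(I/A) = √(23.0256 / 9) = 1.5995 in.

k_x ≈ 1.5995 in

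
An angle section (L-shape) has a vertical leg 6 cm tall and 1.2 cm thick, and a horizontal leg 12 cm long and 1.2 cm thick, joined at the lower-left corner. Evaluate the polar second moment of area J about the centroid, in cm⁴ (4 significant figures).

Split into non-overlapping primitives; take the origin at the lower-left of the bounding box.
Vertical leg: 1.2 × 6, A = 7.2 cm², y = 3 cm, Ī = 21.6 cm⁴.
Horizontal leg (remainder): 10.8 × 1.2, A = 12.96 cm², y = 0.6 cm, Ī = 1.5552 cm⁴.
Centroid: ȳ = ΣA·y / ΣA = 1.45714 cm.
Transfer each piece to the centroidal x-axis using Ī + A·d² with d = y − 1.45714:
  vertical leg: d = 1.54286 cm → contributes +38.7389 cm⁴
  horizontal leg (remainder): d = -0.857143 cm → contributes +11.0768 cm⁴
Total I = 49.8158 cm⁴.
For the y-axis: x̄ = 4.45714 cm.
Repeating about the centroidal y-axis gives I_y = 293.464 cm⁴.
Polar second moment: J = I_x + I_y = 343.28 cm⁴.

J ≈ 343.3 cm⁴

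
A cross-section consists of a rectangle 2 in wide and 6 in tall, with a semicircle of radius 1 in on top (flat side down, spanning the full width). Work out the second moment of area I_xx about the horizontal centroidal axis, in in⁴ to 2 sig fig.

I_xx ≈ 52 in⁴

Split into non-overlapping primitives; take the origin at the lower-left of the bounding box.
Rectangular body: 2 × 6, A = 12 in², y = 3 in, Ī = 36 in⁴.
Semicircular cap: semicircle r = 1, A = 1.571 in², y = 6.424 in, Ī = 0.1098 in⁴.
Centroid: ȳ = ΣA·y / ΣA = 3.396 in.
Transfer each piece to the horizontal centroidal axis using Ī + A·d² with d = y − 3.396:
  rectangular body: d = -0.3964 in → contributes +37.89 in⁴
  semicircular cap: d = 3.028 in → contributes +14.51 in⁴
Total I = 52.4 in⁴.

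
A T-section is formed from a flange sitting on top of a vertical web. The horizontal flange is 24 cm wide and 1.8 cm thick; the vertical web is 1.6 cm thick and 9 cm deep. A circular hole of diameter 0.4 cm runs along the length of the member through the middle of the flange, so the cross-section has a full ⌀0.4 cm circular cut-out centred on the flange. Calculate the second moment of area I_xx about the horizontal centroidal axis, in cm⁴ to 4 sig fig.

Break the section into simple shapes (no overlaps), measuring from the bottom-left corner of the bounding box.
Flange: 24 × 1.8, A = 43.2 cm², y = 9.9 cm, Ī = 11.664 cm⁴.
Web: 1.6 × 9, A = 14.4 cm², y = 4.5 cm, Ī = 97.2 cm⁴.
Hole (subtracted): ⌀0.4, A = 0.125664 cm², y = 9.9 cm, Ī = 0.00125664 cm⁴.
Centroid: ȳ = ΣA·y / ΣA = 8.54705 cm.
Transfer each piece to the horizontal centroidal axis using Ī + A·d² with d = y − 8.54705:
  flange: d = 1.35295 cm → contributes +90.7407 cm⁴
  web: d = -4.04705 cm → contributes +333.052 cm⁴
  hole: d = 1.35295 cm → contributes −0.231281 cm⁴
Total I = 423.561 cm⁴.

I_xx ≈ 423.6 cm⁴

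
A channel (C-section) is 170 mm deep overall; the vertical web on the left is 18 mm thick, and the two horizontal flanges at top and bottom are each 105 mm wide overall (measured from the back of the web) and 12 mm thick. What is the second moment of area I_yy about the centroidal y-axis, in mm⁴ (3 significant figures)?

I_yy ≈ 4.82 × 10⁶ mm⁴

Break the section into simple shapes (no overlaps), measuring from the bottom-left corner of the bounding box.
Web: 18 × 170, A = 3 060 mm², x = 9 mm, Ī = 82 620 mm⁴.
Top flange (beyond web): 87 × 12, A = 1 044 mm², x = 61.5 mm, Ī = 658 503 mm⁴.
Bottom flange (beyond web): 87 × 12, A = 1 044 mm², x = 61.5 mm, Ī = 658 503 mm⁴.
Centroid: x̄ = ΣA·x / ΣA = 30.294 mm.
Transfer each piece to the centroidal y-axis using Ī + A·d² with d = x − 30.294:
  web: d = -21.294 mm → contributes +1 470 091 mm⁴
  top flange (beyond web): d = 31.206 mm → contributes +1 675 184 mm⁴
  bottom flange (beyond web): d = 31.206 mm → contributes +1 675 184 mm⁴
Total I = 4 820 460 mm⁴.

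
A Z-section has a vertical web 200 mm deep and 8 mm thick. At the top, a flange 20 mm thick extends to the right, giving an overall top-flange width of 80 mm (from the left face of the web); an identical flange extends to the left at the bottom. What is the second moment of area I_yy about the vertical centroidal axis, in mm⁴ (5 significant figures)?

I_yy ≈ 5.8607 × 10⁶ mm⁴

Treat the section as a set of non-overlapping primitives; coordinates are from the bounding-box lower-left.
Web: 8 × 200, A = 1 600 mm², x = 76 mm, Ī = 8533.333 mm⁴.
Top flange (beyond web): 72 × 20, A = 1 440 mm², x = 116 mm, Ī = 622 080 mm⁴.
Bottom flange (beyond web): 72 × 20, A = 1 440 mm², x = 36 mm, Ī = 622 080 mm⁴.
Centroid: x̄ = ΣA·x / ΣA = 76 mm.
Transfer each piece to the vertical centroidal axis using Ī + A·d² with d = x − 76:
  web: d = 0 mm → contributes +8533.333 mm⁴
  top flange (beyond web): d = 40 mm → contributes +2 926 080 mm⁴
  bottom flange (beyond web): d = -40 mm → contributes +2 926 080 mm⁴
Total I = 5 860 693 mm⁴.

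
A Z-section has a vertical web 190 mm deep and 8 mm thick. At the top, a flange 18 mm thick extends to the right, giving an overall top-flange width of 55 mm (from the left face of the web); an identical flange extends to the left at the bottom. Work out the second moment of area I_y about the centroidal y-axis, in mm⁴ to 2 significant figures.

Break the section into simple shapes (no overlaps), measuring from the bottom-left corner of the bounding box.
Web: 8 × 190, A = 1 520 mm², x = 51 mm, Ī = 8 107 mm⁴.
Top flange (beyond web): 47 × 18, A = 846 mm², x = 78.5 mm, Ī = 155 735 mm⁴.
Bottom flange (beyond web): 47 × 18, A = 846 mm², x = 23.5 mm, Ī = 155 735 mm⁴.
Centroid: x̄ = ΣA·x / ΣA = 51 mm.
Transfer each piece to the centroidal y-axis using Ī + A·d² with d = x − 51:
  web: d = 0 mm → contributes +8 107 mm⁴
  top flange (beyond web): d = 27.5 mm → contributes +795 522 mm⁴
  bottom flange (beyond web): d = -27.5 mm → contributes +795 522 mm⁴
Total I = 1 599 151 mm⁴.

I_y ≈ 1.6 × 10⁶ mm⁴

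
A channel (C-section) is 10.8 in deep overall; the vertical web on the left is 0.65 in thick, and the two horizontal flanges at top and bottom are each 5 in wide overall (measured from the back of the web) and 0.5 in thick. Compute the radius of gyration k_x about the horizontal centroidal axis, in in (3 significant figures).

k_x ≈ 4.02 in

Treat the section as a set of non-overlapping primitives; coordinates are from the bounding-box lower-left.
Web: 0.65 × 10.8, A = 7.02 in², y = 5.4 in, Ī = 68.234 in⁴.
Top flange (beyond web): 4.35 × 0.5, A = 2.175 in², y = 10.55 in, Ī = 0.045313 in⁴.
Bottom flange (beyond web): 4.35 × 0.5, A = 2.175 in², y = 0.25 in, Ī = 0.045313 in⁴.
By symmetry the centroid is at mid-height, ȳ = 5.4 in.
Transfer each piece to the horizontal centroidal axis using Ī + A·d² with d = y − 5.4:
  web: d = 0 in → contributes +68.234 in⁴
  top flange (beyond web): d = 5.15 in → contributes +57.732 in⁴
  bottom flange (beyond web): d = -5.15 in → contributes +57.732 in⁴
Total I = 183.7 in⁴.
Radius of gyration: k = √(I/A) = √(183.7 / 11.37) = 4.0195 in.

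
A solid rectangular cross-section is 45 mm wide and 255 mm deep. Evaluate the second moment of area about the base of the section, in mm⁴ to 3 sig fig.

The section: 45 × 255, A = 11 475 mm², y = 127.5 mm, Ī = 62 180 156 mm⁴.
Transfer it to a horizontal axis along the bottom face using Ī + A·d² with d = y − 0:
  the section: d = 127.5 mm → contributes +248 720 625 mm⁴
Total I = 248 720 625 mm⁴.

I_base ≈ 2.49 × 10⁸ mm⁴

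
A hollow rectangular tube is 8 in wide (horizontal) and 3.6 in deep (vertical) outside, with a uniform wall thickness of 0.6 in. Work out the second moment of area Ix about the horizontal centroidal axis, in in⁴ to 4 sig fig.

Break the section into simple shapes (no overlaps), measuring from the bottom-left corner of the bounding box.
Outer rectangle: 8 × 3.6, A = 28.8 in², y = 1.8 in, Ī = 31.104 in⁴.
Inner void (subtracted): 6.8 × 2.4, A = 16.32 in², y = 1.8 in, Ī = 7.8336 in⁴.
By symmetry the centroid is at mid-height, ȳ = 1.8 in.
All pieces are centred on the horizontal centroidal axis, so I = ΣĪ (holes subtracted) = 23.2704 in⁴.

Ix ≈ 23.27 in⁴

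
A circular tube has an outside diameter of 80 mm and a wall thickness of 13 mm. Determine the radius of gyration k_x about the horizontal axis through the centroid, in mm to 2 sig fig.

k_x ≈ 24 mm

Split into non-overlapping primitives; take the origin at the lower-left of the bounding box.
Outer circle: ⌀80, A = 5 027 mm², y = 40 mm, Ī = 2 010 619 mm⁴.
Bore (subtracted): ⌀54, A = 2 290 mm², y = 40 mm, Ī = 417 393 mm⁴.
By symmetry the centroid is at mid-height, ȳ = 40 mm.
All pieces are centred on the horizontal axis through the centroid, so I = ΣĪ (holes subtracted) = 1 593 227 mm⁴.
Radius of gyration: k = √(I/A) = √(1 593 227 / 2 736) = 24.13 mm.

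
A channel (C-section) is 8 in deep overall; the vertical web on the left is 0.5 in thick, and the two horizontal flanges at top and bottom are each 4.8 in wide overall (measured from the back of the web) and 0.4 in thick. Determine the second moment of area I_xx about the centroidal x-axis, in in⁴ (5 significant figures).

Decompose the section into non-overlapping parts with the origin at the bottom-left of its bounding rectangle.
Web: 0.5 × 8, A = 4 in², y = 4 in, Ī = 21.33333 in⁴.
Top flange (beyond web): 4.3 × 0.4, A = 1.72 in², y = 7.8 in, Ī = 0.02293333 in⁴.
Bottom flange (beyond web): 4.3 × 0.4, A = 1.72 in², y = 0.2 in, Ī = 0.02293333 in⁴.
By symmetry the centroid is at mid-height, ȳ = 4 in.
Transfer each piece to the centroidal x-axis using Ī + A·d² with d = y − 4:
  web: d = 0 in → contributes +21.33333 in⁴
  top flange (beyond web): d = 3.8 in → contributes +24.85973 in⁴
  bottom flange (beyond web): d = -3.8 in → contributes +24.85973 in⁴
Total I = 71.0528 in⁴.

I_xx ≈ 71.053 in⁴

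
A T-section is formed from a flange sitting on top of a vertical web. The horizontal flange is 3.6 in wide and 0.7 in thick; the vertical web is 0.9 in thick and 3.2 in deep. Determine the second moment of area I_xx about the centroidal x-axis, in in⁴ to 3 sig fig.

Break the section into simple shapes (no overlaps), measuring from the bottom-left corner of the bounding box.
Flange: 3.6 × 0.7, A = 2.52 in², y = 3.55 in, Ī = 0.1029 in⁴.
Web: 0.9 × 3.2, A = 2.88 in², y = 1.6 in, Ī = 2.4576 in⁴.
Centroid: ȳ = ΣA·y / ΣA = 2.51 in.
Transfer each piece to the centroidal x-axis using Ī + A·d² with d = y − 2.51:
  flange: d = 1.04 in → contributes +2.8285 in⁴
  web: d = -0.91 in → contributes +4.8425 in⁴
Total I = 7.6711 in⁴.

I_xx ≈ 7.67 in⁴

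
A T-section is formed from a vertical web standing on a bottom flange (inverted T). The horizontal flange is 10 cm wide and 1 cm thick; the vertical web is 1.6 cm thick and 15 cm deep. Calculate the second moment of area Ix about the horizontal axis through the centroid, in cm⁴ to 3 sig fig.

Ix ≈ 903 cm⁴

Treat the section as a set of non-overlapping primitives; coordinates are from the bounding-box lower-left.
Flange: 10 × 1, A = 10 cm², y = 0.5 cm, Ī = 0.83333 cm⁴.
Web: 1.6 × 15, A = 24 cm², y = 8.5 cm, Ī = 450 cm⁴.
Centroid: ȳ = ΣA·y / ΣA = 6.1471 cm.
Transfer each piece to the horizontal axis through the centroid using Ī + A·d² with d = y − 6.1471:
  flange: d = -5.6471 cm → contributes +319.73 cm⁴
  web: d = 2.3529 cm → contributes +582.87 cm⁴
Total I = 902.6 cm⁴.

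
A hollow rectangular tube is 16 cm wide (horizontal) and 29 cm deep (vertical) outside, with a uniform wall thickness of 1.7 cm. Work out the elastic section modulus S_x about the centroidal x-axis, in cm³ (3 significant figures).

Split into non-overlapping primitives; take the origin at the lower-left of the bounding box.
Outer rectangle: 16 × 29, A = 464 cm², y = 14.5 cm, Ī = 32 519 cm⁴.
Inner void (subtracted): 12.6 × 25.6, A = 322.56 cm², y = 14.5 cm, Ī = 17 616 cm⁴.
By symmetry the centroid is at mid-height, ȳ = 14.5 cm.
All pieces are centred on the centroidal x-axis, so I = ΣĪ (holes subtracted) = 14 903 cm⁴.
Extreme fibre distance c = 14.5 cm; S = I/c = 1027.8 cm³.

S_x ≈ 1030 cm³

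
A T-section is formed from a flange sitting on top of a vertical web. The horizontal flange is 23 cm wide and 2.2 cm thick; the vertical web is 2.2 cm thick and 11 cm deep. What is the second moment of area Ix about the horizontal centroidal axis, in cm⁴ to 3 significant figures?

Ix ≈ 978 cm⁴

Split into non-overlapping primitives; take the origin at the lower-left of the bounding box.
Flange: 23 × 2.2, A = 50.6 cm², y = 12.1 cm, Ī = 20.409 cm⁴.
Web: 2.2 × 11, A = 24.2 cm², y = 5.5 cm, Ī = 244.02 cm⁴.
Centroid: ȳ = ΣA·y / ΣA = 9.9647 cm.
Transfer each piece to the horizontal centroidal axis using Ī + A·d² with d = y − 9.9647:
  flange: d = 2.1353 cm → contributes +251.12 cm⁴
  web: d = -4.4647 cm → contributes +726.41 cm⁴
Total I = 977.53 cm⁴.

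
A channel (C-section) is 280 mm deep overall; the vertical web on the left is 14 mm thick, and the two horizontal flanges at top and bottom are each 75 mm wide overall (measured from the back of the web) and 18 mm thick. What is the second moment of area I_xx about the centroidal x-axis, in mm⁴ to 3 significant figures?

I_xx ≈ 6.34 × 10⁷ mm⁴

Break the section into simple shapes (no overlaps), measuring from the bottom-left corner of the bounding box.
Web: 14 × 280, A = 3 920 mm², y = 140 mm, Ī = 25 610 667 mm⁴.
Top flange (beyond web): 61 × 18, A = 1 098 mm², y = 271 mm, Ī = 29 646 mm⁴.
Bottom flange (beyond web): 61 × 18, A = 1 098 mm², y = 9 mm, Ī = 29 646 mm⁴.
By symmetry the centroid is at mid-height, ȳ = 140 mm.
Transfer each piece to the centroidal x-axis using Ī + A·d² with d = y − 140:
  web: d = 0 mm → contributes +25 610 667 mm⁴
  top flange (beyond web): d = 131 mm → contributes +18 872 424 mm⁴
  bottom flange (beyond web): d = -131 mm → contributes +18 872 424 mm⁴
Total I = 63 355 515 mm⁴.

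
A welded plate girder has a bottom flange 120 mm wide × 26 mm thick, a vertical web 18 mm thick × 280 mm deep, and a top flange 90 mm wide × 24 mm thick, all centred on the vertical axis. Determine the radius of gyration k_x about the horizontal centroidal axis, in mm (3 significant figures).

Break the section into simple shapes (no overlaps), measuring from the bottom-left corner of the bounding box.
Bottom plate: 120 × 26, A = 3 120 mm², y = 13 mm, Ī = 175 760 mm⁴.
Web plate: 18 × 280, A = 5 040 mm², y = 166 mm, Ī = 32 928 000 mm⁴.
Top plate: 90 × 24, A = 2 160 mm², y = 318 mm, Ī = 103 680 mm⁴.
Centroid: ȳ = ΣA·y / ΣA = 151.56 mm.
Transfer each piece to the horizontal centroidal axis using Ī + A·d² with d = y − 151.56:
  bottom plate: d = -138.56 mm → contributes +60 074 637 mm⁴
  web plate: d = 14.442 mm → contributes +33 979 179 mm⁴
  top plate: d = 166.44 mm → contributes +59 941 929 mm⁴
Total I = 153 995 745 mm⁴.
Radius of gyration: k = √(I/A) = √(153 995 745 / 10 320) = 122.16 mm.

k_x ≈ 122 mm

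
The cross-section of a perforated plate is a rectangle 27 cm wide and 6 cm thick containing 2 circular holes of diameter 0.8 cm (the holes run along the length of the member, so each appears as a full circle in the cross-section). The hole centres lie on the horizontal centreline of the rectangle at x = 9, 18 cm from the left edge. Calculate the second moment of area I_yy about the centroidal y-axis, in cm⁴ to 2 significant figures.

I_yy ≈ 9800 cm⁴

Decompose the section into non-overlapping parts with the origin at the bottom-left of its bounding rectangle.
Plate: 27 × 6, A = 162 cm², x = 13.5 cm, Ī = 9 842 cm⁴.
Hole 1 (subtracted): ⌀0.8, A = 0.5027 cm², x = 9 cm, Ī = 0.02011 cm⁴.
Hole 2 (subtracted): ⌀0.8, A = 0.5027 cm², x = 18 cm, Ī = 0.02011 cm⁴.
By symmetry the centroid is at mid-width, x̄ = 13.5 cm.
Transfer each piece to the centroidal y-axis using Ī + A·d² with d = x − 13.5:
  plate: d = 0 cm → contributes +9 842 cm⁴
  hole 1: d = -4.5 cm → contributes −10.2 cm⁴
  hole 2: d = 4.5 cm → contributes −10.2 cm⁴
Total I = 9 821 cm⁴.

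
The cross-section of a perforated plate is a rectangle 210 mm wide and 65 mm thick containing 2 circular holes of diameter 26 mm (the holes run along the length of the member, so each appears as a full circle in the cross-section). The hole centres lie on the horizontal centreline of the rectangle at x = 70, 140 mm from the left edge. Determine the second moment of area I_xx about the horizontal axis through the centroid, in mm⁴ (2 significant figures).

I_xx ≈ 4.8 × 10⁶ mm⁴

Split into non-overlapping primitives; take the origin at the lower-left of the bounding box.
Plate: 210 × 65, A = 13 650 mm², y = 32.5 mm, Ī = 4 805 938 mm⁴.
Hole 1 (subtracted): ⌀26, A = 530.9 mm², y = 32.5 mm, Ī = 22 432 mm⁴.
Hole 2 (subtracted): ⌀26, A = 530.9 mm², y = 32.5 mm, Ī = 22 432 mm⁴.
By symmetry the centroid is at mid-height, ȳ = 32.5 mm.
All pieces are centred on the horizontal axis through the centroid, so I = ΣĪ (holes subtracted) = 4 761 074 mm⁴.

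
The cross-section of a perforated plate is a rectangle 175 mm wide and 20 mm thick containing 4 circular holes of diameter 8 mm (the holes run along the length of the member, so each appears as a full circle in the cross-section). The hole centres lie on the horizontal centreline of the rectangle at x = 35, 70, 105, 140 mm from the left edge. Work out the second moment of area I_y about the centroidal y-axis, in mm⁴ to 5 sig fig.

I_y ≈ 8.6236 × 10⁶ mm⁴

Treat the section as a set of non-overlapping primitives; coordinates are from the bounding-box lower-left.
Plate: 175 × 20, A = 3 500 mm², x = 87.5 mm, Ī = 8 932 292 mm⁴.
Hole 1 (subtracted): ⌀8, A = 50.26548 mm², x = 35 mm, Ī = 201.0619 mm⁴.
Hole 2 (subtracted): ⌀8, A = 50.26548 mm², x = 70 mm, Ī = 201.0619 mm⁴.
Hole 3 (subtracted): ⌀8, A = 50.26548 mm², x = 105 mm, Ī = 201.0619 mm⁴.
Hole 4 (subtracted): ⌀8, A = 50.26548 mm², x = 140 mm, Ī = 201.0619 mm⁴.
By symmetry the centroid is at mid-width, x̄ = 87.5 mm.
Transfer each piece to the centroidal y-axis using Ī + A·d² with d = x − 87.5:
  plate: d = 0 mm → contributes +8 932 292 mm⁴
  hole 1: d = -52.5 mm → contributes −138745.3 mm⁴
  hole 2: d = -17.5 mm → contributes −15594.87 mm⁴
  hole 3: d = 17.5 mm → contributes −15594.87 mm⁴
  hole 4: d = 52.5 mm → contributes −138745.3 mm⁴
Total I = 8 623 611 mm⁴.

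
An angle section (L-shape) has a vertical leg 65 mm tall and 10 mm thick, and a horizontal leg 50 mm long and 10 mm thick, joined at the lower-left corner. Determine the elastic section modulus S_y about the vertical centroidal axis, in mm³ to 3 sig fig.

Treat the section as a set of non-overlapping primitives; coordinates are from the bounding-box lower-left.
Vertical leg: 10 × 65, A = 650 mm², x = 5 mm, Ī = 5416.7 mm⁴.
Horizontal leg (remainder): 40 × 10, A = 400 mm², x = 30 mm, Ī = 53 333 mm⁴.
Centroid: x̄ = ΣA·x / ΣA = 14.524 mm.
Transfer each piece to the vertical centroidal axis using Ī + A·d² with d = x − 14.524:
  vertical leg: d = -9.5238 mm → contributes +64 374 mm⁴
  horizontal leg (remainder): d = 15.476 mm → contributes +149 138 mm⁴
Total I = 213 512 mm⁴.
Extreme fibre distance c = 35.476 mm; S = I/c = 6018.5 mm³.

S_y ≈ 6020 mm³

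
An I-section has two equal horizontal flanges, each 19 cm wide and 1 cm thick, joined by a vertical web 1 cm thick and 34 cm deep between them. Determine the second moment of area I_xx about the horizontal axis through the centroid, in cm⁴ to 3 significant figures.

I_xx ≈ 1.49 × 10⁴ cm⁴

Treat the section as a set of non-overlapping primitives; coordinates are from the bounding-box lower-left.
Bottom flange: 19 × 1, A = 19 cm², y = 0.5 cm, Ī = 1.5833 cm⁴.
Web: 1 × 34, A = 34 cm², y = 18 cm, Ī = 3275.3 cm⁴.
Top flange: 19 × 1, A = 19 cm², y = 35.5 cm, Ī = 1.5833 cm⁴.
By symmetry the centroid is at mid-height, ȳ = 18 cm.
Transfer each piece to the horizontal axis through the centroid using Ī + A·d² with d = y − 18:
  bottom flange: d = -17.5 cm → contributes +5820.3 cm⁴
  web: d = 0 cm → contributes +3275.3 cm⁴
  top flange: d = 17.5 cm → contributes +5820.3 cm⁴
Total I = 14 916 cm⁴.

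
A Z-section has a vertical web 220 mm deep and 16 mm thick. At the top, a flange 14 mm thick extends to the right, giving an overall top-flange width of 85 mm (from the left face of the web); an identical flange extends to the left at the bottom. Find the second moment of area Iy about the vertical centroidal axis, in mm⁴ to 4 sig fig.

Break the section into simple shapes (no overlaps), measuring from the bottom-left corner of the bounding box.
Web: 16 × 220, A = 3 520 mm², x = 77 mm, Ī = 75093.3 mm⁴.
Top flange (beyond web): 69 × 14, A = 966 mm², x = 119.5 mm, Ī = 383 261 mm⁴.
Bottom flange (beyond web): 69 × 14, A = 966 mm², x = 34.5 mm, Ī = 383 261 mm⁴.
Centroid: x̄ = ΣA·x / ΣA = 77 mm.
Transfer each piece to the vertical centroidal axis using Ī + A·d² with d = x − 77:
  web: d = 0 mm → contributes +75093.3 mm⁴
  top flange (beyond web): d = 42.5 mm → contributes +2 128 098 mm⁴
  bottom flange (beyond web): d = -42.5 mm → contributes +2 128 098 mm⁴
Total I = 4 331 289 mm⁴.

Iy ≈ 4.331 × 10⁶ mm⁴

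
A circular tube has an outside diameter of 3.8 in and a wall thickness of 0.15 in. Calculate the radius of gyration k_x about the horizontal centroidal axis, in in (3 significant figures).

Treat the section as a set of non-overlapping primitives; coordinates are from the bounding-box lower-left.
Outer circle: ⌀3.8, A = 11.341 in², y = 1.9 in, Ī = 10.235 in⁴.
Bore (subtracted): ⌀3.5, A = 9.6211 in², y = 1.9 in, Ī = 7.3662 in⁴.
By symmetry the centroid is at mid-height, ȳ = 1.9 in.
All pieces are centred on the horizontal centroidal axis, so I = ΣĪ (holes subtracted) = 2.8692 in⁴.
Radius of gyration: k = √(I/A) = √(2.8692 / 1.72) = 1.2916 in.

k_x ≈ 1.29 in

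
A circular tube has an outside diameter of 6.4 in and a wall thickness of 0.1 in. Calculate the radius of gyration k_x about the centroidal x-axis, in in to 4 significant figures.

k_x ≈ 2.228 in

Break the section into simple shapes (no overlaps), measuring from the bottom-left corner of the bounding box.
Outer circle: ⌀6.4, A = 32.1699 in², y = 3.2 in, Ī = 82.355 in⁴.
Bore (subtracted): ⌀6.2, A = 30.1907 in², y = 3.2 in, Ī = 72.5332 in⁴.
By symmetry the centroid is at mid-height, ȳ = 3.2 in.
All pieces are centred on the centroidal x-axis, so I = ΣĪ (holes subtracted) = 9.8218 in⁴.
Radius of gyration: k = √(I/A) = √(9.8218 / 1.9792) = 2.22767 in.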